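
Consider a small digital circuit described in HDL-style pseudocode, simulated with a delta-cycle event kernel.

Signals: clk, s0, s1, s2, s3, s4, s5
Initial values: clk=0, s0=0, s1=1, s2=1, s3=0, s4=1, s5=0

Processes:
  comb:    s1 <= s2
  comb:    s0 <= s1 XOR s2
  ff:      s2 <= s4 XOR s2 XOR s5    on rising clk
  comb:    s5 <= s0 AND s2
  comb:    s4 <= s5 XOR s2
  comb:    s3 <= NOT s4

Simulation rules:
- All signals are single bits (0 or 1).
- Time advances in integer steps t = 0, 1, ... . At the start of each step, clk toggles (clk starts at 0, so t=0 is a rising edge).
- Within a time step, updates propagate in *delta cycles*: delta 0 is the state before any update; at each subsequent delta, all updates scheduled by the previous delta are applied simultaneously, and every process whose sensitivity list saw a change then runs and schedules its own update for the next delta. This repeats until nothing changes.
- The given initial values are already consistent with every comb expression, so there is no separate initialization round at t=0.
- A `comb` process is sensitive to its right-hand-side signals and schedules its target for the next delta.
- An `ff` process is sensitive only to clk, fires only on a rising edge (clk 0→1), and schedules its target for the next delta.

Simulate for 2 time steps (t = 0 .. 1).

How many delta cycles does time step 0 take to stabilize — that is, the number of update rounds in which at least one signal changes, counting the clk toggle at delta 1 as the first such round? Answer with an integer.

4

[bits: s5,s3,clk,s2,s1,s0,s4]
t=0: Δ0=0001101 Δ1=0011101 Δ2=0010101 Δ3=0010010 Δ4=0110000 | 4Δ
t=1: Δ0=0110000 Δ1=0100000 | 1Δ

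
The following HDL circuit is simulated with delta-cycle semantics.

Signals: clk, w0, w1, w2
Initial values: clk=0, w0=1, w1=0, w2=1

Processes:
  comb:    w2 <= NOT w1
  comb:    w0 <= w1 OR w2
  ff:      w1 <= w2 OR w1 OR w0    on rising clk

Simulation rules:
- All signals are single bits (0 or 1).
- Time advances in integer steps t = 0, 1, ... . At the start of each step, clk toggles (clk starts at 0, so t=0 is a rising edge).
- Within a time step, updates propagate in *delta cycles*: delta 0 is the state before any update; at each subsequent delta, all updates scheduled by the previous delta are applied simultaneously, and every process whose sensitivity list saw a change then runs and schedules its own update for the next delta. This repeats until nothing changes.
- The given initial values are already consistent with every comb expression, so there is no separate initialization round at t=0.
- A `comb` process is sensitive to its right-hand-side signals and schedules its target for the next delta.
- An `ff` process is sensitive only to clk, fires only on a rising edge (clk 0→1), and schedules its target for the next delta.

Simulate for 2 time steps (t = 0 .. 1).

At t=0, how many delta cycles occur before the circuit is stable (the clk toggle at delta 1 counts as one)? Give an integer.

3

t0.Δ0 w0=1 w1=0 w2=1 clk=0
t0.Δ1 w0=1 w1=0 w2=1 clk=1
t0.Δ2 w0=1 w1=1 w2=1 clk=1
t0.Δ3 w0=1 w1=1 w2=0 clk=1
t1.Δ0 w0=1 w1=1 w2=0 clk=1
t1.Δ1 w0=1 w1=1 w2=0 clk=0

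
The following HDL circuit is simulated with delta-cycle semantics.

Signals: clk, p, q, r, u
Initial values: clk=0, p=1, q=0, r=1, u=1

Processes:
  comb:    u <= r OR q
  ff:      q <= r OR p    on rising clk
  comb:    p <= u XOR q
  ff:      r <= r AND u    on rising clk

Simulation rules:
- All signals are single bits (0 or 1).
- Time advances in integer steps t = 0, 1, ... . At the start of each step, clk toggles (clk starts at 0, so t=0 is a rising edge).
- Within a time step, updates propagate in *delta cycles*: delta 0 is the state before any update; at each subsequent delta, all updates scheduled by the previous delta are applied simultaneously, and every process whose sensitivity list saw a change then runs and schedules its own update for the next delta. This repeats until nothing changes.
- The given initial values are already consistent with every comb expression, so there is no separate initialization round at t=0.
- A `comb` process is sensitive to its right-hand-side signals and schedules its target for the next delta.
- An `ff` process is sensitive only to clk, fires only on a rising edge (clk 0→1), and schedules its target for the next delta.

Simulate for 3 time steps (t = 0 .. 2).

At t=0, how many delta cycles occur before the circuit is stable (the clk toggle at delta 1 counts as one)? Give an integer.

[bits: q,u,clk,p,r]
t=0: Δ0=01011 Δ1=01111 Δ2=11111 Δ3=11101 | 3Δ
t=1: Δ0=11101 Δ1=11001 | 1Δ
t=2: Δ0=11001 Δ1=11101 | 1Δ

3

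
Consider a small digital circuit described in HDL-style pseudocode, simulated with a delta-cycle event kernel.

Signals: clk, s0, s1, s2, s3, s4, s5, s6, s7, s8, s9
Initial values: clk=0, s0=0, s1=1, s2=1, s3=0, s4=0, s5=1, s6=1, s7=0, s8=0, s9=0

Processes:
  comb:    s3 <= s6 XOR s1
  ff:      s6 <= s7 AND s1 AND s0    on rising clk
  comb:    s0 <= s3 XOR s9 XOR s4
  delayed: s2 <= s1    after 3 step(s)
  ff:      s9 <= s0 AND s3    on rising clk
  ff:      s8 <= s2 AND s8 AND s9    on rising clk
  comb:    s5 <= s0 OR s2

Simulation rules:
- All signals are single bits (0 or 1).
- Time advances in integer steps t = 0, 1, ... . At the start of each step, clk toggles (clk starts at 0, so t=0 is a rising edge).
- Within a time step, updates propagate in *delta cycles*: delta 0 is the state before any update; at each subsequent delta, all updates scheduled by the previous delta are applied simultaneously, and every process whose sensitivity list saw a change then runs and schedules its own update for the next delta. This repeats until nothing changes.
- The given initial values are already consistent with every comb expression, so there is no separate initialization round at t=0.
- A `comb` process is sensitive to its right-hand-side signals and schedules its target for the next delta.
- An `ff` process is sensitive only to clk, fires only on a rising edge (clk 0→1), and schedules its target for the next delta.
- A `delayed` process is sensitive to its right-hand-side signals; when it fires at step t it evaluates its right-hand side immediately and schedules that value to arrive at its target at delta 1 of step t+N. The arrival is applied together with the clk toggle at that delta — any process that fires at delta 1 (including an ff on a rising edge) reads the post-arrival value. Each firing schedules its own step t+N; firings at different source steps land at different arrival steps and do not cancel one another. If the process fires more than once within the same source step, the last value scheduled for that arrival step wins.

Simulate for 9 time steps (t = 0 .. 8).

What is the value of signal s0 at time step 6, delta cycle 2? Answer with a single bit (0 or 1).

[bits: s3,s0,s5,s8,s9,s1,s2,s4,s7,clk,s6]
t=0: Δ0=00100110001 Δ1=00100110011 Δ2=00100110010 Δ3=10100110010 Δ4=11100110010 | 4Δ
t=1: Δ0=11100110010 Δ1=11100110000 | 1Δ
t=2: Δ0=11100110000 Δ1=11100110010 Δ2=11101110010 Δ3=10101110010 | 3Δ
t=3: Δ0=10101110010 Δ1=10101110000 | 1Δ
t=4: Δ0=10101110000 Δ1=10101110010 Δ2=10100110010 Δ3=11100110010 | 3Δ
t=5: Δ0=11100110010 Δ1=11100110000 | 1Δ
t=6: Δ0=11100110000 Δ1=11100110010 Δ2=11101110010 Δ3=10101110010 | 3Δ
t=7: Δ0=10101110010 Δ1=10101110000 | 1Δ
t=8: Δ0=10101110000 Δ1=10101110010 Δ2=10100110010 Δ3=11100110010 | 3Δ

1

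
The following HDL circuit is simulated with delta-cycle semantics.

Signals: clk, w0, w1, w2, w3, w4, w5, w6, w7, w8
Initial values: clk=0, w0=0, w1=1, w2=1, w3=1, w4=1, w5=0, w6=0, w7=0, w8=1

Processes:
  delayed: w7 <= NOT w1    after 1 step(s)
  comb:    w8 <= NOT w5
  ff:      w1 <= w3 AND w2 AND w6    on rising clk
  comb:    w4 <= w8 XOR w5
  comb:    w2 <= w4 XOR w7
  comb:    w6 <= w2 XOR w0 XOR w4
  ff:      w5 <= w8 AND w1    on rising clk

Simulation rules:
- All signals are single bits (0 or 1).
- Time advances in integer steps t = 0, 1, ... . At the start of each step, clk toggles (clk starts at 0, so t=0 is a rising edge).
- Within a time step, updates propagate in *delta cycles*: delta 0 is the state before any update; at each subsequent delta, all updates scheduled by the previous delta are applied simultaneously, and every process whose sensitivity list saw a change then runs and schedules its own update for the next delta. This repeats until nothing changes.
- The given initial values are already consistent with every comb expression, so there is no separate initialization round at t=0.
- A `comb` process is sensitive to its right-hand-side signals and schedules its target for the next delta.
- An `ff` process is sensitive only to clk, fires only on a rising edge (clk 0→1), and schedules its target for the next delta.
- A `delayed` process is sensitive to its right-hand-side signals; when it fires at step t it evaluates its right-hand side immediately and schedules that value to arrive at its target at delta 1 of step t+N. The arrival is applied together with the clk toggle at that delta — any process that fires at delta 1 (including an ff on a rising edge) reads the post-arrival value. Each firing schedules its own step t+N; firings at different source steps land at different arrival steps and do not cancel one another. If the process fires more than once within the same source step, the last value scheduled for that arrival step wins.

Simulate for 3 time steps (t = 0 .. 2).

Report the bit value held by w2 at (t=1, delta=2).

t=0 Δ0: w8=1 w6=0 w1=1 w4=1 w2=1 w0=0 clk=0 w3=1 w7=0 w5=0
  Δ1: clk:0→1
  Δ2: w1:1→0, w5:0→1
  Δ3: w8:1→0, w4:1→0
  Δ4: w6:0→1, w4:0→1, w2:1→0
  Δ5: w2:0→1
  Δ6: w6:1→0
  (6Δ to stable)
t=1 Δ0: w8=0 w6=0 w1=0 w4=1 w2=1 w0=0 clk=1 w3=1 w7=0 w5=1
  Δ1: clk:1→0, w7:0→1
  Δ2: w2:1→0
  Δ3: w6:0→1
  (3Δ to stable)
t=2 Δ0: w8=0 w6=1 w1=0 w4=1 w2=0 w0=0 clk=0 w3=1 w7=1 w5=1
  Δ1: clk:0→1
  Δ2: w5:1→0
  Δ3: w8:0→1, w4:1→0
  Δ4: w6:1→0, w4:0→1, w2:0→1
  Δ5: w2:1→0
  Δ6: w6:0→1
  (6Δ to stable)

0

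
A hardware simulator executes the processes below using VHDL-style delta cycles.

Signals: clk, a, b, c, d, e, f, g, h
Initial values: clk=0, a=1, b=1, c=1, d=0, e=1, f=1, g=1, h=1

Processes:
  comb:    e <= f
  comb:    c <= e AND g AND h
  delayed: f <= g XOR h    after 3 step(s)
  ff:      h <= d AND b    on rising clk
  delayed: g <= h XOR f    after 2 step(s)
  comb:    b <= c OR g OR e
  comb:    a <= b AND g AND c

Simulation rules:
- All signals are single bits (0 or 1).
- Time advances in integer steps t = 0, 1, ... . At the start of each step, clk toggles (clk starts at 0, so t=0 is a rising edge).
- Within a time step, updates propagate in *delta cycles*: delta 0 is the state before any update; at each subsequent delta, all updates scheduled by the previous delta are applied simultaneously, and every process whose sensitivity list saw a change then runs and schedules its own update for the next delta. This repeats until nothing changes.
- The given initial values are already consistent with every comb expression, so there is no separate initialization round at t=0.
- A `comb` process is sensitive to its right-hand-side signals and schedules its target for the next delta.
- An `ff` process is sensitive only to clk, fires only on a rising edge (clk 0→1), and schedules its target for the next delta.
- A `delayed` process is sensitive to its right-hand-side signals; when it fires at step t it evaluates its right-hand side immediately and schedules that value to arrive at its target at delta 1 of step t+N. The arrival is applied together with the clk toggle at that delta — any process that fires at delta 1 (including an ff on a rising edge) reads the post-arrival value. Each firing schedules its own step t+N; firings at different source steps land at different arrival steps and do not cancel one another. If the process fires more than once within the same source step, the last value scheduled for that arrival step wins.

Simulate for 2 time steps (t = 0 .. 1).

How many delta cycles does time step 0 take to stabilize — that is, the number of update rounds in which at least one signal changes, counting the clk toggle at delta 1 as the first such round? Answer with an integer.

t0.Δ0 b=1 a=1 c=1 d=0 e=1 f=1 g=1 clk=0 h=1
t0.Δ1 b=1 a=1 c=1 d=0 e=1 f=1 g=1 clk=1 h=1
t0.Δ2 b=1 a=1 c=1 d=0 e=1 f=1 g=1 clk=1 h=0
t0.Δ3 b=1 a=1 c=0 d=0 e=1 f=1 g=1 clk=1 h=0
t0.Δ4 b=1 a=0 c=0 d=0 e=1 f=1 g=1 clk=1 h=0
t1.Δ0 b=1 a=0 c=0 d=0 e=1 f=1 g=1 clk=1 h=0
t1.Δ1 b=1 a=0 c=0 d=0 e=1 f=1 g=1 clk=0 h=0

4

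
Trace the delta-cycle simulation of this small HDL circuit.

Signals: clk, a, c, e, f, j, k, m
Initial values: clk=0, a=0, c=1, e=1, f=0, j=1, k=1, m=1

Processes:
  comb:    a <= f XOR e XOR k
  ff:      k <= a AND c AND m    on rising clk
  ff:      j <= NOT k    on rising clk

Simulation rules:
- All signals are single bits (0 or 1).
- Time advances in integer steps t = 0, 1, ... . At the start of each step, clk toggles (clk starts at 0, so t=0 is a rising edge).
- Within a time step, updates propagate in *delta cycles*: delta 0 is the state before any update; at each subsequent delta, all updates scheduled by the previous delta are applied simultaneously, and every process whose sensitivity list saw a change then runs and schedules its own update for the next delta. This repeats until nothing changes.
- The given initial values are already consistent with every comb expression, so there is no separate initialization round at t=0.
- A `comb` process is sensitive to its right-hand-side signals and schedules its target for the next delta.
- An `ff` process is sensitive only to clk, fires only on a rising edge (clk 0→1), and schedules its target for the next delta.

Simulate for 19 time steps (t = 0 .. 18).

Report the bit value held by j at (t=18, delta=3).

1

t0.Δ0 f=0 j=1 a=0 clk=0 k=1 c=1 m=1 e=1
t0.Δ1 f=0 j=1 a=0 clk=1 k=1 c=1 m=1 e=1
t0.Δ2 f=0 j=0 a=0 clk=1 k=0 c=1 m=1 e=1
t0.Δ3 f=0 j=0 a=1 clk=1 k=0 c=1 m=1 e=1
t1.Δ0 f=0 j=0 a=1 clk=1 k=0 c=1 m=1 e=1
t1.Δ1 f=0 j=0 a=1 clk=0 k=0 c=1 m=1 e=1
t2.Δ0 f=0 j=0 a=1 clk=0 k=0 c=1 m=1 e=1
t2.Δ1 f=0 j=0 a=1 clk=1 k=0 c=1 m=1 e=1
t2.Δ2 f=0 j=1 a=1 clk=1 k=1 c=1 m=1 e=1
t2.Δ3 f=0 j=1 a=0 clk=1 k=1 c=1 m=1 e=1
t3.Δ0 f=0 j=1 a=0 clk=1 k=1 c=1 m=1 e=1
t3.Δ1 f=0 j=1 a=0 clk=0 k=1 c=1 m=1 e=1
t4.Δ0 f=0 j=1 a=0 clk=0 k=1 c=1 m=1 e=1
t4.Δ1 f=0 j=1 a=0 clk=1 k=1 c=1 m=1 e=1
t4.Δ2 f=0 j=0 a=0 clk=1 k=0 c=1 m=1 e=1
t4.Δ3 f=0 j=0 a=1 clk=1 k=0 c=1 m=1 e=1
t5.Δ0 f=0 j=0 a=1 clk=1 k=0 c=1 m=1 e=1
t5.Δ1 f=0 j=0 a=1 clk=0 k=0 c=1 m=1 e=1
t6.Δ0 f=0 j=0 a=1 clk=0 k=0 c=1 m=1 e=1
t6.Δ1 f=0 j=0 a=1 clk=1 k=0 c=1 m=1 e=1
t6.Δ2 f=0 j=1 a=1 clk=1 k=1 c=1 m=1 e=1
t6.Δ3 f=0 j=1 a=0 clk=1 k=1 c=1 m=1 e=1
t7.Δ0 f=0 j=1 a=0 clk=1 k=1 c=1 m=1 e=1
t7.Δ1 f=0 j=1 a=0 clk=0 k=1 c=1 m=1 e=1
t8.Δ0 f=0 j=1 a=0 clk=0 k=1 c=1 m=1 e=1
t8.Δ1 f=0 j=1 a=0 clk=1 k=1 c=1 m=1 e=1
t8.Δ2 f=0 j=0 a=0 clk=1 k=0 c=1 m=1 e=1
t8.Δ3 f=0 j=0 a=1 clk=1 k=0 c=1 m=1 e=1
t9.Δ0 f=0 j=0 a=1 clk=1 k=0 c=1 m=1 e=1
t9.Δ1 f=0 j=0 a=1 clk=0 k=0 c=1 m=1 e=1
t10.Δ0 f=0 j=0 a=1 clk=0 k=0 c=1 m=1 e=1
t10.Δ1 f=0 j=0 a=1 clk=1 k=0 c=1 m=1 e=1
t10.Δ2 f=0 j=1 a=1 clk=1 k=1 c=1 m=1 e=1
t10.Δ3 f=0 j=1 a=0 clk=1 k=1 c=1 m=1 e=1
t11.Δ0 f=0 j=1 a=0 clk=1 k=1 c=1 m=1 e=1
t11.Δ1 f=0 j=1 a=0 clk=0 k=1 c=1 m=1 e=1
t12.Δ0 f=0 j=1 a=0 clk=0 k=1 c=1 m=1 e=1
t12.Δ1 f=0 j=1 a=0 clk=1 k=1 c=1 m=1 e=1
t12.Δ2 f=0 j=0 a=0 clk=1 k=0 c=1 m=1 e=1
t12.Δ3 f=0 j=0 a=1 clk=1 k=0 c=1 m=1 e=1
t13.Δ0 f=0 j=0 a=1 clk=1 k=0 c=1 m=1 e=1
t13.Δ1 f=0 j=0 a=1 clk=0 k=0 c=1 m=1 e=1
t14.Δ0 f=0 j=0 a=1 clk=0 k=0 c=1 m=1 e=1
t14.Δ1 f=0 j=0 a=1 clk=1 k=0 c=1 m=1 e=1
t14.Δ2 f=0 j=1 a=1 clk=1 k=1 c=1 m=1 e=1
t14.Δ3 f=0 j=1 a=0 clk=1 k=1 c=1 m=1 e=1
t15.Δ0 f=0 j=1 a=0 clk=1 k=1 c=1 m=1 e=1
t15.Δ1 f=0 j=1 a=0 clk=0 k=1 c=1 m=1 e=1
t16.Δ0 f=0 j=1 a=0 clk=0 k=1 c=1 m=1 e=1
t16.Δ1 f=0 j=1 a=0 clk=1 k=1 c=1 m=1 e=1
t16.Δ2 f=0 j=0 a=0 clk=1 k=0 c=1 m=1 e=1
t16.Δ3 f=0 j=0 a=1 clk=1 k=0 c=1 m=1 e=1
t17.Δ0 f=0 j=0 a=1 clk=1 k=0 c=1 m=1 e=1
t17.Δ1 f=0 j=0 a=1 clk=0 k=0 c=1 m=1 e=1
t18.Δ0 f=0 j=0 a=1 clk=0 k=0 c=1 m=1 e=1
t18.Δ1 f=0 j=0 a=1 clk=1 k=0 c=1 m=1 e=1
t18.Δ2 f=0 j=1 a=1 clk=1 k=1 c=1 m=1 e=1
t18.Δ3 f=0 j=1 a=0 clk=1 k=1 c=1 m=1 e=1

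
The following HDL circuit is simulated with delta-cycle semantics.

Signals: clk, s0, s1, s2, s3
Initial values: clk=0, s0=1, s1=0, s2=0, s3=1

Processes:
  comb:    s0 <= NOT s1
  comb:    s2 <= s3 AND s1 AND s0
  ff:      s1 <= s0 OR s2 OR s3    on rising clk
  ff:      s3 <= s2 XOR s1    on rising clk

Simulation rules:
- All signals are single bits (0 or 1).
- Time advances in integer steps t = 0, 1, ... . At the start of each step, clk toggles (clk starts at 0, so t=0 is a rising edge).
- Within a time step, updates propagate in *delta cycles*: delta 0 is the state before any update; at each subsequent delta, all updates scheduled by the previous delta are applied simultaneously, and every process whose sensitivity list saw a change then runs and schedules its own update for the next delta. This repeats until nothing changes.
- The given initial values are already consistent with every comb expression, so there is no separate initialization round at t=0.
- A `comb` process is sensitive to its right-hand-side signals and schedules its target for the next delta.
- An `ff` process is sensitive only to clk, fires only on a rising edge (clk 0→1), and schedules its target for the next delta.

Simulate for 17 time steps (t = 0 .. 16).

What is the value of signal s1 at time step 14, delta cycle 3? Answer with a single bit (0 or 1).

t0.Δ0 s3=1 s0=1 clk=0 s1=0 s2=0
t0.Δ1 s3=1 s0=1 clk=1 s1=0 s2=0
t0.Δ2 s3=0 s0=1 clk=1 s1=1 s2=0
t0.Δ3 s3=0 s0=0 clk=1 s1=1 s2=0
t1.Δ0 s3=0 s0=0 clk=1 s1=1 s2=0
t1.Δ1 s3=0 s0=0 clk=0 s1=1 s2=0
t2.Δ0 s3=0 s0=0 clk=0 s1=1 s2=0
t2.Δ1 s3=0 s0=0 clk=1 s1=1 s2=0
t2.Δ2 s3=1 s0=0 clk=1 s1=0 s2=0
t2.Δ3 s3=1 s0=1 clk=1 s1=0 s2=0
t3.Δ0 s3=1 s0=1 clk=1 s1=0 s2=0
t3.Δ1 s3=1 s0=1 clk=0 s1=0 s2=0
t4.Δ0 s3=1 s0=1 clk=0 s1=0 s2=0
t4.Δ1 s3=1 s0=1 clk=1 s1=0 s2=0
t4.Δ2 s3=0 s0=1 clk=1 s1=1 s2=0
t4.Δ3 s3=0 s0=0 clk=1 s1=1 s2=0
t5.Δ0 s3=0 s0=0 clk=1 s1=1 s2=0
t5.Δ1 s3=0 s0=0 clk=0 s1=1 s2=0
t6.Δ0 s3=0 s0=0 clk=0 s1=1 s2=0
t6.Δ1 s3=0 s0=0 clk=1 s1=1 s2=0
t6.Δ2 s3=1 s0=0 clk=1 s1=0 s2=0
t6.Δ3 s3=1 s0=1 clk=1 s1=0 s2=0
t7.Δ0 s3=1 s0=1 clk=1 s1=0 s2=0
t7.Δ1 s3=1 s0=1 clk=0 s1=0 s2=0
t8.Δ0 s3=1 s0=1 clk=0 s1=0 s2=0
t8.Δ1 s3=1 s0=1 clk=1 s1=0 s2=0
t8.Δ2 s3=0 s0=1 clk=1 s1=1 s2=0
t8.Δ3 s3=0 s0=0 clk=1 s1=1 s2=0
t9.Δ0 s3=0 s0=0 clk=1 s1=1 s2=0
t9.Δ1 s3=0 s0=0 clk=0 s1=1 s2=0
t10.Δ0 s3=0 s0=0 clk=0 s1=1 s2=0
t10.Δ1 s3=0 s0=0 clk=1 s1=1 s2=0
t10.Δ2 s3=1 s0=0 clk=1 s1=0 s2=0
t10.Δ3 s3=1 s0=1 clk=1 s1=0 s2=0
t11.Δ0 s3=1 s0=1 clk=1 s1=0 s2=0
t11.Δ1 s3=1 s0=1 clk=0 s1=0 s2=0
t12.Δ0 s3=1 s0=1 clk=0 s1=0 s2=0
t12.Δ1 s3=1 s0=1 clk=1 s1=0 s2=0
t12.Δ2 s3=0 s0=1 clk=1 s1=1 s2=0
t12.Δ3 s3=0 s0=0 clk=1 s1=1 s2=0
t13.Δ0 s3=0 s0=0 clk=1 s1=1 s2=0
t13.Δ1 s3=0 s0=0 clk=0 s1=1 s2=0
t14.Δ0 s3=0 s0=0 clk=0 s1=1 s2=0
t14.Δ1 s3=0 s0=0 clk=1 s1=1 s2=0
t14.Δ2 s3=1 s0=0 clk=1 s1=0 s2=0
t14.Δ3 s3=1 s0=1 clk=1 s1=0 s2=0
t15.Δ0 s3=1 s0=1 clk=1 s1=0 s2=0
t15.Δ1 s3=1 s0=1 clk=0 s1=0 s2=0
t16.Δ0 s3=1 s0=1 clk=0 s1=0 s2=0
t16.Δ1 s3=1 s0=1 clk=1 s1=0 s2=0
t16.Δ2 s3=0 s0=1 clk=1 s1=1 s2=0
t16.Δ3 s3=0 s0=0 clk=1 s1=1 s2=0

0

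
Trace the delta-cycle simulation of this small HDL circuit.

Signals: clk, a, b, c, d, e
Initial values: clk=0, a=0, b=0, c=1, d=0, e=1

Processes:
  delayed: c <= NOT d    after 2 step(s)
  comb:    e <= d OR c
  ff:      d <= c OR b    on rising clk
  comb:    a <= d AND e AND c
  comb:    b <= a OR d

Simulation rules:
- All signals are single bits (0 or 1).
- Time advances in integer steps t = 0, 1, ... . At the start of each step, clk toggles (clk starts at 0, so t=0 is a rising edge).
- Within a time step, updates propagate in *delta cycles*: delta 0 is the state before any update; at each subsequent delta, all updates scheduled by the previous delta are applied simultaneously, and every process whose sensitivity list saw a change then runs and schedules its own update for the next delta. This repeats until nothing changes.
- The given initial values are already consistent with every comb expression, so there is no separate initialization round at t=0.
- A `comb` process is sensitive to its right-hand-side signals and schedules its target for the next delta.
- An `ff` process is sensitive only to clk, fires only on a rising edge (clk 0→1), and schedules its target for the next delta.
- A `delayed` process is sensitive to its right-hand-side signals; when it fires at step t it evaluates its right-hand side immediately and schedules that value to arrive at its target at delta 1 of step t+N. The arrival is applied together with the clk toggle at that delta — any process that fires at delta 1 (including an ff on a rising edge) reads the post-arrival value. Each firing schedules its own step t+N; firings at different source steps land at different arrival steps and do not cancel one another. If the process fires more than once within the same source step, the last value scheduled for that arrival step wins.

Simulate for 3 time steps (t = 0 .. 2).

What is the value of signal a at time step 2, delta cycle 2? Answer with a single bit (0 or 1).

0

t0.Δ0 b=0 clk=0 e=1 c=1 d=0 a=0
t0.Δ1 b=0 clk=1 e=1 c=1 d=0 a=0
t0.Δ2 b=0 clk=1 e=1 c=1 d=1 a=0
t0.Δ3 b=1 clk=1 e=1 c=1 d=1 a=1
t1.Δ0 b=1 clk=1 e=1 c=1 d=1 a=1
t1.Δ1 b=1 clk=0 e=1 c=1 d=1 a=1
t2.Δ0 b=1 clk=0 e=1 c=1 d=1 a=1
t2.Δ1 b=1 clk=1 e=1 c=0 d=1 a=1
t2.Δ2 b=1 clk=1 e=1 c=0 d=1 a=0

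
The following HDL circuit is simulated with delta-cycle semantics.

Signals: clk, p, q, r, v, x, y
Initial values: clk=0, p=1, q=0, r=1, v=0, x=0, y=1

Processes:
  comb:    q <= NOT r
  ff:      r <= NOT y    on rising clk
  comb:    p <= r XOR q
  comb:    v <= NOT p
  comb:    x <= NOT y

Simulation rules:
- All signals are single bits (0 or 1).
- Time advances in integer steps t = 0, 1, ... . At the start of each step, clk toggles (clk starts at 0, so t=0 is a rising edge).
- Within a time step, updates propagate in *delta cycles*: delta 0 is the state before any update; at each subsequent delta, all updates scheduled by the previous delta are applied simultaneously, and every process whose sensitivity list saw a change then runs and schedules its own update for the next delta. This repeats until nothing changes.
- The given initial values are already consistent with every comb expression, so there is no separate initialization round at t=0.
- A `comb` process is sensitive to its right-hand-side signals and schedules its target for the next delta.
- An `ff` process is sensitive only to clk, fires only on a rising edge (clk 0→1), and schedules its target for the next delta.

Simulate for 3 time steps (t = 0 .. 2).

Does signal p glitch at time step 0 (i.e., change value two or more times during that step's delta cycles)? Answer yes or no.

[bits: clk,x,v,r,y,q,p]
t=0: Δ0=0001101 Δ1=1001101 Δ2=1000101 Δ3=1000110 Δ4=1010111 Δ5=1000111 | 5Δ
t=1: Δ0=1000111 Δ1=0000111 | 1Δ
t=2: Δ0=0000111 Δ1=1000111 | 1Δ

yes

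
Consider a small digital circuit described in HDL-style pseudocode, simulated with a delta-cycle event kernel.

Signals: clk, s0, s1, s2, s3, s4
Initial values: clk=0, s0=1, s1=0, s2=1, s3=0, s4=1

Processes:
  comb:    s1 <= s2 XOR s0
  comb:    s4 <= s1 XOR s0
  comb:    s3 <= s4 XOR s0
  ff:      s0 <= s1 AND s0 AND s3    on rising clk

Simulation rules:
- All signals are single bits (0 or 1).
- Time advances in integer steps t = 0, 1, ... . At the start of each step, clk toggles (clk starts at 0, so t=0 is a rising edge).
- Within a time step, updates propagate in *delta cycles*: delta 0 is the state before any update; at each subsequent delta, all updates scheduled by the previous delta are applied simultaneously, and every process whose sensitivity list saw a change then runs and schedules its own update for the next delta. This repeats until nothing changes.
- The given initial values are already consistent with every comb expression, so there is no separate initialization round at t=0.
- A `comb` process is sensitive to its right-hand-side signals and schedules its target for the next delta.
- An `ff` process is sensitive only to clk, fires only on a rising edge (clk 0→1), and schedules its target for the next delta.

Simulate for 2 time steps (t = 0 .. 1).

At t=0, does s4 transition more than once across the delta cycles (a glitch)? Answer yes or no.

t0.Δ0 s4=1 clk=0 s2=1 s3=0 s0=1 s1=0
t0.Δ1 s4=1 clk=1 s2=1 s3=0 s0=1 s1=0
t0.Δ2 s4=1 clk=1 s2=1 s3=0 s0=0 s1=0
t0.Δ3 s4=0 clk=1 s2=1 s3=1 s0=0 s1=1
t0.Δ4 s4=1 clk=1 s2=1 s3=0 s0=0 s1=1
t0.Δ5 s4=1 clk=1 s2=1 s3=1 s0=0 s1=1
t1.Δ0 s4=1 clk=1 s2=1 s3=1 s0=0 s1=1
t1.Δ1 s4=1 clk=0 s2=1 s3=1 s0=0 s1=1

yes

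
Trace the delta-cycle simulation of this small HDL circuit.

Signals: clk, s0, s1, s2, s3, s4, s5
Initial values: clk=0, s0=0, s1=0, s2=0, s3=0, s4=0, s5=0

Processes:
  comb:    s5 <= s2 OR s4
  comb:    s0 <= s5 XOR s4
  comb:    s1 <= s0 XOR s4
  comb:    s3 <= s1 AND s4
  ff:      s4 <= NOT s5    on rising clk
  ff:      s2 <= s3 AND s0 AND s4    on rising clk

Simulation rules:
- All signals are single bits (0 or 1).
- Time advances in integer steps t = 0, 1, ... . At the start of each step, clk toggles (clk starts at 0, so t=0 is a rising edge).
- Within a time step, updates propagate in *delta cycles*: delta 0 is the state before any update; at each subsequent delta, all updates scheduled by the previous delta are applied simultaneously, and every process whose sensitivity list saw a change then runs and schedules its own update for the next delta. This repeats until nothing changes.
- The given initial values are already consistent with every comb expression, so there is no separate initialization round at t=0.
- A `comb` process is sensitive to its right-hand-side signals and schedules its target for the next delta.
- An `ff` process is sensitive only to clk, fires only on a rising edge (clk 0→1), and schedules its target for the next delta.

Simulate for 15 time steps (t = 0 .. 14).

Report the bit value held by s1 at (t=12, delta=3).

1

[bits: s1,s5,s2,s0,s3,clk,s4]
t=0: Δ0=0000000 Δ1=0000010 Δ2=0000011 Δ3=1101011 Δ4=0100111 Δ5=1100011 Δ6=1100111 | 6Δ
t=1: Δ0=1100111 Δ1=1100101 | 1Δ
t=2: Δ0=1100101 Δ1=1100111 Δ2=1100110 Δ3=0001010 Δ4=1000010 Δ5=0000010 | 5Δ
t=3: Δ0=0000010 Δ1=0000000 | 1Δ
t=4: Δ0=0000000 Δ1=0000010 Δ2=0000011 Δ3=1101011 Δ4=0100111 Δ5=1100011 Δ6=1100111 | 6Δ
t=5: Δ0=1100111 Δ1=1100101 | 1Δ
t=6: Δ0=1100101 Δ1=1100111 Δ2=1100110 Δ3=0001010 Δ4=1000010 Δ5=0000010 | 5Δ
t=7: Δ0=0000010 Δ1=0000000 | 1Δ
t=8: Δ0=0000000 Δ1=0000010 Δ2=0000011 Δ3=1101011 Δ4=0100111 Δ5=1100011 Δ6=1100111 | 6Δ
t=9: Δ0=1100111 Δ1=1100101 | 1Δ
t=10: Δ0=1100101 Δ1=1100111 Δ2=1100110 Δ3=0001010 Δ4=1000010 Δ5=0000010 | 5Δ
t=11: Δ0=0000010 Δ1=0000000 | 1Δ
t=12: Δ0=0000000 Δ1=0000010 Δ2=0000011 Δ3=1101011 Δ4=0100111 Δ5=1100011 Δ6=1100111 | 6Δ
t=13: Δ0=1100111 Δ1=1100101 | 1Δ
t=14: Δ0=1100101 Δ1=1100111 Δ2=1100110 Δ3=0001010 Δ4=1000010 Δ5=0000010 | 5Δ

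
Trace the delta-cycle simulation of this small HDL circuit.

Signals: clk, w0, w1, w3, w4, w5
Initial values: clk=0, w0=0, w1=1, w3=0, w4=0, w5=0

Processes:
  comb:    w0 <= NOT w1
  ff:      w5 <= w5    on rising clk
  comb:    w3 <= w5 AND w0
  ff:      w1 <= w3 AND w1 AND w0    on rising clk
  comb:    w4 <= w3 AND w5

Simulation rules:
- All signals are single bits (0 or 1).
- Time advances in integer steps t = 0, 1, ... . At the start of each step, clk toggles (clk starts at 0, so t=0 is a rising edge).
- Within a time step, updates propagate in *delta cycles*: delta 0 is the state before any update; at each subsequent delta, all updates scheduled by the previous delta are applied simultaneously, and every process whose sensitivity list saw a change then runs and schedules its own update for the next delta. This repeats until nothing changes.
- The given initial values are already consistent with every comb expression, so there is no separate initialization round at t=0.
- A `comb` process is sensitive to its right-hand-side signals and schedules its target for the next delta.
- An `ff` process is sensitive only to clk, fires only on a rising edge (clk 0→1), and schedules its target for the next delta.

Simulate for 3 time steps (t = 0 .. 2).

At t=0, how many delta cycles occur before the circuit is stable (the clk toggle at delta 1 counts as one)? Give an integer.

t0.Δ0 w4=0 w1=1 w5=0 clk=0 w3=0 w0=0
t0.Δ1 w4=0 w1=1 w5=0 clk=1 w3=0 w0=0
t0.Δ2 w4=0 w1=0 w5=0 clk=1 w3=0 w0=0
t0.Δ3 w4=0 w1=0 w5=0 clk=1 w3=0 w0=1
t1.Δ0 w4=0 w1=0 w5=0 clk=1 w3=0 w0=1
t1.Δ1 w4=0 w1=0 w5=0 clk=0 w3=0 w0=1
t2.Δ0 w4=0 w1=0 w5=0 clk=0 w3=0 w0=1
t2.Δ1 w4=0 w1=0 w5=0 clk=1 w3=0 w0=1

3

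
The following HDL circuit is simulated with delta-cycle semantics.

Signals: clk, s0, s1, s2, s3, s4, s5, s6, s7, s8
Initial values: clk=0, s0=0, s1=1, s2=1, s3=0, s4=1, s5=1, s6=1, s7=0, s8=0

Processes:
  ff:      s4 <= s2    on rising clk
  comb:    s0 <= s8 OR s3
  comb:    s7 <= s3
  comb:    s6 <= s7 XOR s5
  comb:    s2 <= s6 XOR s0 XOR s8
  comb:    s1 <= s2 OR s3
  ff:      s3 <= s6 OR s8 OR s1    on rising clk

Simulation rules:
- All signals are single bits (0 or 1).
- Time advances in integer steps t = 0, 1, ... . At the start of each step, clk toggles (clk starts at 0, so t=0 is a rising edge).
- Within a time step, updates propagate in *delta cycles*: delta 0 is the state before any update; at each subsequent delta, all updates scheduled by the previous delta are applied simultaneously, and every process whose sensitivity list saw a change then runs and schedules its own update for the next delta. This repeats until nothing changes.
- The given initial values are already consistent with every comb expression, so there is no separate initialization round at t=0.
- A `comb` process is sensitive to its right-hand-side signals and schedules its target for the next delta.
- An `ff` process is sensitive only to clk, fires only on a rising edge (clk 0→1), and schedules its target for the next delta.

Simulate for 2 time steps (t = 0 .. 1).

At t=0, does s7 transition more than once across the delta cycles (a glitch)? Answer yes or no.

t0.Δ0 s6=1 s2=1 s3=0 s0=0 s5=1 s7=0 s4=1 s1=1 s8=0 clk=0
t0.Δ1 s6=1 s2=1 s3=0 s0=0 s5=1 s7=0 s4=1 s1=1 s8=0 clk=1
t0.Δ2 s6=1 s2=1 s3=1 s0=0 s5=1 s7=0 s4=1 s1=1 s8=0 clk=1
t0.Δ3 s6=1 s2=1 s3=1 s0=1 s5=1 s7=1 s4=1 s1=1 s8=0 clk=1
t0.Δ4 s6=0 s2=0 s3=1 s0=1 s5=1 s7=1 s4=1 s1=1 s8=0 clk=1
t0.Δ5 s6=0 s2=1 s3=1 s0=1 s5=1 s7=1 s4=1 s1=1 s8=0 clk=1
t1.Δ0 s6=0 s2=1 s3=1 s0=1 s5=1 s7=1 s4=1 s1=1 s8=0 clk=1
t1.Δ1 s6=0 s2=1 s3=1 s0=1 s5=1 s7=1 s4=1 s1=1 s8=0 clk=0

no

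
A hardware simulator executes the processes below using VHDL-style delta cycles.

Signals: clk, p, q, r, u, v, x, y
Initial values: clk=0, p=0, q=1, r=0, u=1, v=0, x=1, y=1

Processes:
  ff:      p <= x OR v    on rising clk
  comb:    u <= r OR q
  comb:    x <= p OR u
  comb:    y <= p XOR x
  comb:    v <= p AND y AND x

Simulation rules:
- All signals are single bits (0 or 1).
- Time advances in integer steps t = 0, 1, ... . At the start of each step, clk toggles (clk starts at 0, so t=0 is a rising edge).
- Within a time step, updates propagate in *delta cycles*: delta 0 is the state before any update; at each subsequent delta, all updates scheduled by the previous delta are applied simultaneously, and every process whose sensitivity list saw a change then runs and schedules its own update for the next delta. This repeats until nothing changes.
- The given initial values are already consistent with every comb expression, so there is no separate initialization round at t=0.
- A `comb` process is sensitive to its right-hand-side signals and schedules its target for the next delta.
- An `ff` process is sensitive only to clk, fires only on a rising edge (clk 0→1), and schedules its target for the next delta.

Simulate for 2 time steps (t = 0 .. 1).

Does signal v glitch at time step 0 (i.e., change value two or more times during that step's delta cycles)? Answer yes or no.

t=0 Δ0: x=1 clk=0 y=1 r=0 u=1 q=1 p=0 v=0
  Δ1: clk:0→1
  Δ2: p:0→1
  Δ3: y:1→0, v:0→1
  Δ4: v:1→0
  (4Δ to stable)
t=1 Δ0: x=1 clk=1 y=0 r=0 u=1 q=1 p=1 v=0
  Δ1: clk:1→0
  (1Δ to stable)

yes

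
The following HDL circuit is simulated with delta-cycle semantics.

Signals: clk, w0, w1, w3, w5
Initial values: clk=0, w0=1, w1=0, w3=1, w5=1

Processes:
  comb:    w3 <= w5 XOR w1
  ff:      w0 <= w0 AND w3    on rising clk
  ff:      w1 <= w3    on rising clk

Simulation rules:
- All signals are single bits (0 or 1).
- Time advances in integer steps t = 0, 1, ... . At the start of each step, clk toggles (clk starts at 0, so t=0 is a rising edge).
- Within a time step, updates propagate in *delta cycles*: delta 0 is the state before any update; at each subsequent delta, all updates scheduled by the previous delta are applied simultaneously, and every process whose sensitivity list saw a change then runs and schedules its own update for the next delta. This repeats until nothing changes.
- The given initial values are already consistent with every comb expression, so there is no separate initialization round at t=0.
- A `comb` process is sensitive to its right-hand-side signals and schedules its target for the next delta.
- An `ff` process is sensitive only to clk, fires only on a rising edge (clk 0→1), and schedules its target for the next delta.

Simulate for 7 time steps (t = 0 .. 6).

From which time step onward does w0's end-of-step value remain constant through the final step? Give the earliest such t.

[bits: w5,w3,w0,clk,w1]
t=0: Δ0=11100 Δ1=11110 Δ2=11111 Δ3=10111 | 3Δ
t=1: Δ0=10111 Δ1=10101 | 1Δ
t=2: Δ0=10101 Δ1=10111 Δ2=10010 Δ3=11010 | 3Δ
t=3: Δ0=11010 Δ1=11000 | 1Δ
t=4: Δ0=11000 Δ1=11010 Δ2=11011 Δ3=10011 | 3Δ
t=5: Δ0=10011 Δ1=10001 | 1Δ
t=6: Δ0=10001 Δ1=10011 Δ2=10010 Δ3=11010 | 3Δ

2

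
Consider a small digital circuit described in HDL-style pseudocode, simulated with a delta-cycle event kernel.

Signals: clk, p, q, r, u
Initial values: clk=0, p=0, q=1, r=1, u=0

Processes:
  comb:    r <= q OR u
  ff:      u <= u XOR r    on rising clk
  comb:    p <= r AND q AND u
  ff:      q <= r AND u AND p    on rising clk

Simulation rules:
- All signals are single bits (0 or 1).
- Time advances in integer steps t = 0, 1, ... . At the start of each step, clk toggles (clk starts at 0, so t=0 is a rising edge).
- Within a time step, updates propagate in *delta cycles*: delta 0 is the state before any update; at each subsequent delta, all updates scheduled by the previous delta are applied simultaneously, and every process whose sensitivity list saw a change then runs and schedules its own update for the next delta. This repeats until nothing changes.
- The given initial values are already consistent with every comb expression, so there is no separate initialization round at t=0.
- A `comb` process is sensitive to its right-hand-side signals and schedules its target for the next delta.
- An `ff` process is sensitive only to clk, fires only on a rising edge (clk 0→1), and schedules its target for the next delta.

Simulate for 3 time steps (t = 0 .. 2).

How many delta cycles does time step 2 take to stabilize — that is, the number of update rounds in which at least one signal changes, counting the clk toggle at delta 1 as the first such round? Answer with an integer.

3

[bits: u,r,q,p,clk]
t=0: Δ0=01100 Δ1=01101 Δ2=11001 | 2Δ
t=1: Δ0=11001 Δ1=11000 | 1Δ
t=2: Δ0=11000 Δ1=11001 Δ2=01001 Δ3=00001 | 3Δ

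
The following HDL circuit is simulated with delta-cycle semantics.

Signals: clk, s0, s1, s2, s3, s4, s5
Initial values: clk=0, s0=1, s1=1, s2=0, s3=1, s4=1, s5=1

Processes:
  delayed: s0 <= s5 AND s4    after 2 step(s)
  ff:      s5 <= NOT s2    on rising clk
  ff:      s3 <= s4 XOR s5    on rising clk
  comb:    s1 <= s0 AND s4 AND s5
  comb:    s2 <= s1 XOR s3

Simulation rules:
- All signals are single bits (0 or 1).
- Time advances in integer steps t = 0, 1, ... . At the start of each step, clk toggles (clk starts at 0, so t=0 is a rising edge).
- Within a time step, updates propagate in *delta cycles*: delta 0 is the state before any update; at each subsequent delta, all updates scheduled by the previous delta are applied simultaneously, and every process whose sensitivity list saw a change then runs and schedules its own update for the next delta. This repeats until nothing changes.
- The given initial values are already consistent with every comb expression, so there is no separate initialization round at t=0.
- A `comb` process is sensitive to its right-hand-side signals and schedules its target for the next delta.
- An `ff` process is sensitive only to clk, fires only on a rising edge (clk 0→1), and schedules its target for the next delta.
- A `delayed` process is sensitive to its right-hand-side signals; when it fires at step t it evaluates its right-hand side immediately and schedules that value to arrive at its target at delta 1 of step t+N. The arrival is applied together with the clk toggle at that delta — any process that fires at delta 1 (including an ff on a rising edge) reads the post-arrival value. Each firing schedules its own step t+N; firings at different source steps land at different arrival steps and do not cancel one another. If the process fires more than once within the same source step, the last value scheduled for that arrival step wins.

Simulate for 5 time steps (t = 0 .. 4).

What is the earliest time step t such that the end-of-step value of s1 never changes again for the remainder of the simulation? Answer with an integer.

2

t=0 Δ0: s5=1 s2=0 s4=1 s3=1 s1=1 clk=0 s0=1
  Δ1: clk:0→1
  Δ2: s3:1→0
  Δ3: s2:0→1
  (3Δ to stable)
t=1 Δ0: s5=1 s2=1 s4=1 s3=0 s1=1 clk=1 s0=1
  Δ1: clk:1→0
  (1Δ to stable)
t=2 Δ0: s5=1 s2=1 s4=1 s3=0 s1=1 clk=0 s0=1
  Δ1: clk:0→1
  Δ2: s5:1→0
  Δ3: s1:1→0
  Δ4: s2:1→0
  (4Δ to stable)
t=3 Δ0: s5=0 s2=0 s4=1 s3=0 s1=0 clk=1 s0=1
  Δ1: clk:1→0
  (1Δ to stable)
t=4 Δ0: s5=0 s2=0 s4=1 s3=0 s1=0 clk=0 s0=1
  Δ1: clk:0→1, s0:1→0
  Δ2: s5:0→1, s3:0→1
  Δ3: s2:0→1
  (3Δ to stable)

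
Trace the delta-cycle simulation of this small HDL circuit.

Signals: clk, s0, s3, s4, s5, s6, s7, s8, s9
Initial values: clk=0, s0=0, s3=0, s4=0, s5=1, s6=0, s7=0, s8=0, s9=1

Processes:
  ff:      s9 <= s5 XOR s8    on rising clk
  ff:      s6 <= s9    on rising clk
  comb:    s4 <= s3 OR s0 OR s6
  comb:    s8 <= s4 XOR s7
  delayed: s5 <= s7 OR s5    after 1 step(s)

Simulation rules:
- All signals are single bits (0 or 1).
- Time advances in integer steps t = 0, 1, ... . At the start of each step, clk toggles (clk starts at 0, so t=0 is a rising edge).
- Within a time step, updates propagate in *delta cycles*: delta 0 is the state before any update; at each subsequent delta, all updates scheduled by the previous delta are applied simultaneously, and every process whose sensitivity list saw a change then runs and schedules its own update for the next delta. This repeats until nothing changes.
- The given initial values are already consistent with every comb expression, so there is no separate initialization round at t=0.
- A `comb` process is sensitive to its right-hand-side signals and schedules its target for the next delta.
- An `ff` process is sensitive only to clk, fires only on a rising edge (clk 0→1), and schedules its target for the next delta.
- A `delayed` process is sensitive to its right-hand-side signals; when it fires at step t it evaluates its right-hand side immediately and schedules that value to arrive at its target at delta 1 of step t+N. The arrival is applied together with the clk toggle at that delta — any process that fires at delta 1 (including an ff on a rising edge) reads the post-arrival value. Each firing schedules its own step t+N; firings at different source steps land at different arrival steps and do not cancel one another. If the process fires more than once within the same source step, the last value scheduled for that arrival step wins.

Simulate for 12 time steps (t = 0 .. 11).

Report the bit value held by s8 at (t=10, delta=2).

1

t0.Δ0 s8=0 s3=0 clk=0 s0=0 s4=0 s5=1 s7=0 s6=0 s9=1
t0.Δ1 s8=0 s3=0 clk=1 s0=0 s4=0 s5=1 s7=0 s6=0 s9=1
t0.Δ2 s8=0 s3=0 clk=1 s0=0 s4=0 s5=1 s7=0 s6=1 s9=1
t0.Δ3 s8=0 s3=0 clk=1 s0=0 s4=1 s5=1 s7=0 s6=1 s9=1
t0.Δ4 s8=1 s3=0 clk=1 s0=0 s4=1 s5=1 s7=0 s6=1 s9=1
t1.Δ0 s8=1 s3=0 clk=1 s0=0 s4=1 s5=1 s7=0 s6=1 s9=1
t1.Δ1 s8=1 s3=0 clk=0 s0=0 s4=1 s5=1 s7=0 s6=1 s9=1
t2.Δ0 s8=1 s3=0 clk=0 s0=0 s4=1 s5=1 s7=0 s6=1 s9=1
t2.Δ1 s8=1 s3=0 clk=1 s0=0 s4=1 s5=1 s7=0 s6=1 s9=1
t2.Δ2 s8=1 s3=0 clk=1 s0=0 s4=1 s5=1 s7=0 s6=1 s9=0
t3.Δ0 s8=1 s3=0 clk=1 s0=0 s4=1 s5=1 s7=0 s6=1 s9=0
t3.Δ1 s8=1 s3=0 clk=0 s0=0 s4=1 s5=1 s7=0 s6=1 s9=0
t4.Δ0 s8=1 s3=0 clk=0 s0=0 s4=1 s5=1 s7=0 s6=1 s9=0
t4.Δ1 s8=1 s3=0 clk=1 s0=0 s4=1 s5=1 s7=0 s6=1 s9=0
t4.Δ2 s8=1 s3=0 clk=1 s0=0 s4=1 s5=1 s7=0 s6=0 s9=0
t4.Δ3 s8=1 s3=0 clk=1 s0=0 s4=0 s5=1 s7=0 s6=0 s9=0
t4.Δ4 s8=0 s3=0 clk=1 s0=0 s4=0 s5=1 s7=0 s6=0 s9=0
t5.Δ0 s8=0 s3=0 clk=1 s0=0 s4=0 s5=1 s7=0 s6=0 s9=0
t5.Δ1 s8=0 s3=0 clk=0 s0=0 s4=0 s5=1 s7=0 s6=0 s9=0
t6.Δ0 s8=0 s3=0 clk=0 s0=0 s4=0 s5=1 s7=0 s6=0 s9=0
t6.Δ1 s8=0 s3=0 clk=1 s0=0 s4=0 s5=1 s7=0 s6=0 s9=0
t6.Δ2 s8=0 s3=0 clk=1 s0=0 s4=0 s5=1 s7=0 s6=0 s9=1
t7.Δ0 s8=0 s3=0 clk=1 s0=0 s4=0 s5=1 s7=0 s6=0 s9=1
t7.Δ1 s8=0 s3=0 clk=0 s0=0 s4=0 s5=1 s7=0 s6=0 s9=1
t8.Δ0 s8=0 s3=0 clk=0 s0=0 s4=0 s5=1 s7=0 s6=0 s9=1
t8.Δ1 s8=0 s3=0 clk=1 s0=0 s4=0 s5=1 s7=0 s6=0 s9=1
t8.Δ2 s8=0 s3=0 clk=1 s0=0 s4=0 s5=1 s7=0 s6=1 s9=1
t8.Δ3 s8=0 s3=0 clk=1 s0=0 s4=1 s5=1 s7=0 s6=1 s9=1
t8.Δ4 s8=1 s3=0 clk=1 s0=0 s4=1 s5=1 s7=0 s6=1 s9=1
t9.Δ0 s8=1 s3=0 clk=1 s0=0 s4=1 s5=1 s7=0 s6=1 s9=1
t9.Δ1 s8=1 s3=0 clk=0 s0=0 s4=1 s5=1 s7=0 s6=1 s9=1
t10.Δ0 s8=1 s3=0 clk=0 s0=0 s4=1 s5=1 s7=0 s6=1 s9=1
t10.Δ1 s8=1 s3=0 clk=1 s0=0 s4=1 s5=1 s7=0 s6=1 s9=1
t10.Δ2 s8=1 s3=0 clk=1 s0=0 s4=1 s5=1 s7=0 s6=1 s9=0
t11.Δ0 s8=1 s3=0 clk=1 s0=0 s4=1 s5=1 s7=0 s6=1 s9=0
t11.Δ1 s8=1 s3=0 clk=0 s0=0 s4=1 s5=1 s7=0 s6=1 s9=0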